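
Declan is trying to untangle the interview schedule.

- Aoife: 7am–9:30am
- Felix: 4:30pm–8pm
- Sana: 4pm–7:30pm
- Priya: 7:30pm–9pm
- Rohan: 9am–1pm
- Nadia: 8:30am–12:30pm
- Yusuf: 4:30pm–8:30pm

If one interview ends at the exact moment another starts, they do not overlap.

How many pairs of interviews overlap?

Sorted by start: Aoife, Nadia, Rohan, Sana, Yusuf, Felix, Priya.
Nadia starts before Aoife ends → Aoife and Nadia overlap.
Rohan starts before Aoife ends → Aoife and Rohan overlap.
Sana starts after Aoife ends, so Aoife has no further overlaps.
Rohan starts before Nadia ends → Nadia and Rohan overlap.
Sana starts after Nadia ends, so Nadia has no further overlaps.
Sana starts after Rohan ends, so Rohan has no further overlaps.
Yusuf starts before Sana ends → Sana and Yusuf overlap.
Felix starts before Sana ends → Sana and Felix overlap.
Priya starts exactly when Sana ends (back-to-back, no overlap).
Felix starts before Yusuf ends → Yusuf and Felix overlap.
Priya starts before Yusuf ends → Yusuf and Priya overlap.
Priya starts before Felix ends → Felix and Priya overlap.
Overlapping pairs: Aoife & Nadia, Aoife & Rohan, Felix & Priya, Felix & Sana, Felix & Yusuf, Nadia & Rohan, Priya & Yusuf, Sana & Yusuf — 8 in total.

8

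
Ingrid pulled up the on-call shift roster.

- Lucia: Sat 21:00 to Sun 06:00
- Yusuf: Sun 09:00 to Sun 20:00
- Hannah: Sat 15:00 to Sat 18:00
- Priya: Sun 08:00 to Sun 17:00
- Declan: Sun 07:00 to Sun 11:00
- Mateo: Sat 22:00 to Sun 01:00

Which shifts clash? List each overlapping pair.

Check each pair: they overlap iff neither finishes before the other starts.
Sorted by start: Hannah, Lucia, Mateo, Declan, Priya, Yusuf.
Lucia starts after Hannah ends, so Hannah has no further overlaps.
Mateo starts before Lucia ends → Lucia and Mateo overlap.
Declan starts after Lucia ends, so Lucia has no further overlaps.
Declan starts after Mateo ends, so Mateo has no further overlaps.
Priya starts before Declan ends → Declan and Priya overlap.
Yusuf starts before Declan ends → Declan and Yusuf overlap.
Yusuf starts before Priya ends → Priya and Yusuf overlap.

Declan & Priya, Declan & Yusuf, Lucia & Mateo, Priya & Yusuf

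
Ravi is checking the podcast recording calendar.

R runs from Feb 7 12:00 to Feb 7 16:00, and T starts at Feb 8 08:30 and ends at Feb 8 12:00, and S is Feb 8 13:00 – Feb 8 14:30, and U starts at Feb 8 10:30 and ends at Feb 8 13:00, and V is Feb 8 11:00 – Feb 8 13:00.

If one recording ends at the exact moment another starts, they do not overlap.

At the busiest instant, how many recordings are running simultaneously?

3

Walk through starts and ends in time order (an end at T is processed before a start at T):
Feb 7 12:00 start R → 1
Feb 7 16:00 end R → 0
Feb 8 08:30 start T → 1
Feb 8 10:30 start U → 2
Feb 8 11:00 start V → 3
Feb 8 12:00 end T → 2
Feb 8 13:00 end U → 1
Feb 8 13:00 end V → 0
Feb 8 13:00 start S → 1
Feb 8 14:30 end S → 0
Peak is 3, at Feb 8 11:00 (T, U, V).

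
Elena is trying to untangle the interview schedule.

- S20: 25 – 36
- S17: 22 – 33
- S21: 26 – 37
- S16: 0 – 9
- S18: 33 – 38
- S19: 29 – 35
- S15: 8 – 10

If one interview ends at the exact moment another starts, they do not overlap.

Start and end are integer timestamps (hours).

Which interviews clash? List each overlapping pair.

Sorted by start: S16, S15, S17, S20, S21, S19, S18.
S15 starts before S16 ends → S16 and S15 overlap.
S17 starts after S16 ends, so S16 has no further overlaps.
S17 starts after S15 ends, so S15 has no further overlaps.
S20 starts before S17 ends → S17 and S20 overlap.
S21 starts before S17 ends → S17 and S21 overlap.
S19 starts before S17 ends → S17 and S19 overlap.
S18 starts exactly when S17 ends (back-to-back, no overlap).
S21 starts before S20 ends → S20 and S21 overlap.
S19 starts before S20 ends → S20 and S19 overlap.
S18 starts before S20 ends → S20 and S18 overlap.
S19 starts before S21 ends → S21 and S19 overlap.
S18 starts before S21 ends → S21 and S18 overlap.
S18 starts before S19 ends → S19 and S18 overlap.

S15 & S16, S17 & S19, S17 & S20, S17 & S21, S18 & S19, S18 & S20, S18 & S21, S19 & S20, S19 & S21, S20 & S21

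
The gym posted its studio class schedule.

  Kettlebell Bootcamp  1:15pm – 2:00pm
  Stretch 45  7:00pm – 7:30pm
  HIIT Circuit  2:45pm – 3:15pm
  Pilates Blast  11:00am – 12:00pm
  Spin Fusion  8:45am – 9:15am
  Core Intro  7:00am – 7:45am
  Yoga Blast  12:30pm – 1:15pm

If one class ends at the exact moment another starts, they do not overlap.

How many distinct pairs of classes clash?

Sorted by start: Core Intro, Spin Fusion, Pilates Blast, Yoga Blast, Kettlebell Bootcamp, HIIT Circuit, Stretch 45.
Spin Fusion starts after Core Intro ends, so nothing later overlaps Core Intro either.
Pilates Blast starts after Spin Fusion ends, so nothing later overlaps Spin Fusion either.
Yoga Blast starts after Pilates Blast ends, so nothing later overlaps Pilates Blast either.
Kettlebell Bootcamp starts exactly when Yoga Blast ends (back-to-back, no overlap), so nothing later overlaps Yoga Blast either.
HIIT Circuit starts after Kettlebell Bootcamp ends, so nothing later overlaps Kettlebell Bootcamp either.
Stretch 45 starts after HIIT Circuit ends.
No pair overlaps.

0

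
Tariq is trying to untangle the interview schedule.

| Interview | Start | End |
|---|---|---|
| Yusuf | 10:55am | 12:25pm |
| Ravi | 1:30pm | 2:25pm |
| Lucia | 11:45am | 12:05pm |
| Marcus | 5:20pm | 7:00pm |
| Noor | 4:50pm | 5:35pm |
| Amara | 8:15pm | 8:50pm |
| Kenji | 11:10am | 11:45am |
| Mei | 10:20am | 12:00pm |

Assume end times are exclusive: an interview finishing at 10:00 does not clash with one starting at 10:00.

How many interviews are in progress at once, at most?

Sort all start/end points and keep a running count:
10:20am start Mei → 1
10:55am start Yusuf → 2
11:10am start Kenji → 3
11:45am end Kenji → 2
11:45am start Lucia → 3
12:00pm end Mei → 2
12:05pm end Lucia → 1
12:25pm end Yusuf → 0
1:30pm start Ravi → 1
2:25pm end Ravi → 0
4:50pm start Noor → 1
5:20pm start Marcus → 2
5:35pm end Noor → 1
7:00pm end Marcus → 0
8:15pm start Amara → 1
8:50pm end Amara → 0
Peak is 3, at 11:10am (Kenji, Mei, Yusuf).

3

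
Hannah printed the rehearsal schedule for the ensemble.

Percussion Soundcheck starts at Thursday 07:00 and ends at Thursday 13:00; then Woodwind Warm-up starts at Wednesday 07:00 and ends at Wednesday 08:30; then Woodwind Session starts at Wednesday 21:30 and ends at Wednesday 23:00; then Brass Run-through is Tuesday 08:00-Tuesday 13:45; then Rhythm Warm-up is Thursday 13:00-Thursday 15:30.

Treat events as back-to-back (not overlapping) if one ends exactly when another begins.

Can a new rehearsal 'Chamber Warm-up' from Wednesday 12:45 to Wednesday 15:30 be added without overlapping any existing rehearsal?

Yes — the slot is free

Brass Run-through: ends Tuesday 13:45 at or before Chamber Warm-up starts Wednesday 12:45 → clear.
Woodwind Warm-up: ends Wednesday 08:30 at or before Chamber Warm-up starts Wednesday 12:45 → clear.
Woodwind Session: starts Wednesday 21:30 at or after Chamber Warm-up ends Wednesday 15:30 → clear.
Percussion Soundcheck: starts Thursday 07:00 at or after Chamber Warm-up ends Wednesday 15:30 → clear.
Rhythm Warm-up: starts Thursday 13:00 at or after Chamber Warm-up ends Wednesday 15:30 → clear.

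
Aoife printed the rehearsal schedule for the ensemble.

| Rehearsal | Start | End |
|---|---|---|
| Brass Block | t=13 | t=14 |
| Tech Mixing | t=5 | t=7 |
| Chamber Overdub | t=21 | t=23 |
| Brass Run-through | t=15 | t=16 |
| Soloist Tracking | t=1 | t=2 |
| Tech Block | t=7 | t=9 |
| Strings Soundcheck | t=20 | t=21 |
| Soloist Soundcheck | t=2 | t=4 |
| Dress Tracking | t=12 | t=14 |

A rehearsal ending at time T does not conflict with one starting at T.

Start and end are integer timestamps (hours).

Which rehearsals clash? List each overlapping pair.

Brass Block & Dress Tracking

Sorted by start: Soloist Tracking, Soloist Soundcheck, Tech Mixing, Tech Block, Dress Tracking, Brass Block, Brass Run-through, Strings Soundcheck, Chamber Overdub.
Soloist Soundcheck starts exactly when Soloist Tracking ends (back-to-back, no overlap); Soloist Tracking is clear from here.
Tech Mixing starts after Soloist Soundcheck ends; Soloist Soundcheck is clear from here.
Tech Block starts exactly when Tech Mixing ends (back-to-back, no overlap); Tech Mixing is clear from here.
Dress Tracking starts after Tech Block ends; Tech Block is clear from here.
Brass Block starts before Dress Tracking ends → Dress Tracking and Brass Block overlap.
Brass Run-through starts after Dress Tracking ends; Dress Tracking is clear from here.
Brass Run-through starts after Brass Block ends; Brass Block is clear from here.
Strings Soundcheck starts after Brass Run-through ends; Brass Run-through is clear from here.
Chamber Overdub starts exactly when Strings Soundcheck ends (back-to-back, no overlap).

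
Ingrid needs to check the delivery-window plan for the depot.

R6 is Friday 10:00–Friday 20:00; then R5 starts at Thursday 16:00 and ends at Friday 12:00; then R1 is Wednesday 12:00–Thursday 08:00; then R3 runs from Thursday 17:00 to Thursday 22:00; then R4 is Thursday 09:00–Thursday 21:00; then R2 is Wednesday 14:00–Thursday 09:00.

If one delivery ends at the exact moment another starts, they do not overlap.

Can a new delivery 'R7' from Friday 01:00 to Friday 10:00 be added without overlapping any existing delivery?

R1: ends Thursday 08:00 at or before R7 starts Friday 01:00 → clear.
R2: ends Thursday 09:00 at or before R7 starts Friday 01:00 → clear.
R4: ends Thursday 21:00 at or before R7 starts Friday 01:00 → clear.
R5: starts Thursday 16:00 before R7 ends Friday 10:00, and ends Friday 12:00 after R7 starts Friday 01:00 → overlap.
R3: ends Thursday 22:00 at or before R7 starts Friday 01:00 → clear.
R6: starts Friday 10:00 at or after R7 ends Friday 10:00 → clear.
R7 overlaps R5.

No — it overlaps R5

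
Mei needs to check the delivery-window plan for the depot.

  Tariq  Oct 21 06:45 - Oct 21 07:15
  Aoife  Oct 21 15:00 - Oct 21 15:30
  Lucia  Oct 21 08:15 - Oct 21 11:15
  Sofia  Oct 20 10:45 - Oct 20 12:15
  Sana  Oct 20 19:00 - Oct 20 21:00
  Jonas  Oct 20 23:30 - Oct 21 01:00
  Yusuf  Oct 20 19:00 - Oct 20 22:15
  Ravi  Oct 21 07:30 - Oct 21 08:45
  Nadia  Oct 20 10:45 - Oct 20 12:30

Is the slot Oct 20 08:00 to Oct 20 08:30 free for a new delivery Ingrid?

Yes — the slot is free

Nadia: starts Oct 20 10:45 at or after Ingrid ends Oct 20 08:30 → clear.
Sofia: starts Oct 20 10:45 at or after Ingrid ends Oct 20 08:30 → clear.
Yusuf: starts Oct 20 19:00 at or after Ingrid ends Oct 20 08:30 → clear.
Sana: starts Oct 20 19:00 at or after Ingrid ends Oct 20 08:30 → clear.
Jonas: starts Oct 20 23:30 at or after Ingrid ends Oct 20 08:30 → clear.
Tariq: starts Oct 21 06:45 at or after Ingrid ends Oct 20 08:30 → clear.
Ravi: starts Oct 21 07:30 at or after Ingrid ends Oct 20 08:30 → clear.
Lucia: starts Oct 21 08:15 at or after Ingrid ends Oct 20 08:30 → clear.
Aoife: starts Oct 21 15:00 at or after Ingrid ends Oct 20 08:30 → clear.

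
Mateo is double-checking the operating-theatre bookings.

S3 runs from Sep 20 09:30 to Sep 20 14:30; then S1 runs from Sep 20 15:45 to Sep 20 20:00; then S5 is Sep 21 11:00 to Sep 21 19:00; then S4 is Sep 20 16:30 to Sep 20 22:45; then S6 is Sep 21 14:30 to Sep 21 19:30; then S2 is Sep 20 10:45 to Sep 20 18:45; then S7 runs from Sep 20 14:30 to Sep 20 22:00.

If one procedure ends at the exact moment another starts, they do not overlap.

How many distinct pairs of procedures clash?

8

Sorted by start: S3, S2, S7, S1, S4, S5, S6.
S2 starts before S3 ends → S3 and S2 overlap.
S7 starts exactly when S3 ends (back-to-back, no overlap); S3 is clear from here.
S7 starts before S2 ends → S2 and S7 overlap.
S1 starts before S2 ends → S2 and S1 overlap.
S4 starts before S2 ends → S2 and S4 overlap.
S5 starts after S2 ends; S2 is clear from here.
S1 starts before S7 ends → S7 and S1 overlap.
S4 starts before S7 ends → S7 and S4 overlap.
S5 starts after S7 ends; S7 is clear from here.
S4 starts before S1 ends → S1 and S4 overlap.
S5 starts after S1 ends; S1 is clear from here.
S5 starts after S4 ends; S4 is clear from here.
S6 starts before S5 ends → S5 and S6 overlap.
Overlapping pairs: S1 & S2, S1 & S4, S1 & S7, S2 & S3, S2 & S4, S2 & S7, S4 & S7, S5 & S6 — 8 in total.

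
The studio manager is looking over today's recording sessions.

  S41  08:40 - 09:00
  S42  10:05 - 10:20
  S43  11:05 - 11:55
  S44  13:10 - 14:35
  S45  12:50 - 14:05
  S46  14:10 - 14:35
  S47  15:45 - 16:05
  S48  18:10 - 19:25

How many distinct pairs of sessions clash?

Check each pair: they overlap iff neither finishes before the other starts.
Sorted by start: S41, S42, S43, S45, S44, S46, S47, S48.
S42 starts after S41 ends, so S41 has no further overlaps.
S43 starts after S42 ends, so S42 has no further overlaps.
S45 starts after S43 ends, so S43 has no further overlaps.
S44 starts before S45 ends → S45 and S44 overlap.
S46 starts after S45 ends, so S45 has no further overlaps.
S46 starts before S44 ends → S44 and S46 overlap.
S47 starts after S44 ends, so S44 has no further overlaps.
S47 starts after S46 ends, so S46 has no further overlaps.
S48 starts after S47 ends.
Overlapping pairs: S44 & S45, S44 & S46 — 2 in total.

2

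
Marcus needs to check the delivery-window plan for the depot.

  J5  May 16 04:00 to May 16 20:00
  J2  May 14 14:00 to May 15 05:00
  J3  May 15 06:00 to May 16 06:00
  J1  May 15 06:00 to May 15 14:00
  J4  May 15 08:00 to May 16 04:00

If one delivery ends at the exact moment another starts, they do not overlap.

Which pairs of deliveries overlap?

J1 & J3, J1 & J4, J3 & J4, J3 & J5

Sorted by start: J2, J1, J3, J4, J5.
J1 starts after J2 ends, so nothing later overlaps J2 either.
J3 starts before J1 ends → J1 and J3 overlap.
J4 starts before J1 ends → J1 and J4 overlap.
J5 starts after J1 ends.
J4 starts before J3 ends → J3 and J4 overlap.
J5 starts before J3 ends → J3 and J5 overlap.
J5 starts exactly when J4 ends (back-to-back, no overlap).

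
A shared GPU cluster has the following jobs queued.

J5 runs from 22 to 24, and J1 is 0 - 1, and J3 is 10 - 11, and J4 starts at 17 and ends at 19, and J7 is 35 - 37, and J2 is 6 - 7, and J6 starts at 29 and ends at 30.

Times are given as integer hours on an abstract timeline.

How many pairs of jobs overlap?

0

Check each pair: they overlap iff neither finishes before the other starts.
Sorted by start: J1, J2, J3, J4, J5, J6, J7.
J2 starts after J1 ends — done with J1.
J3 starts after J2 ends — done with J2.
J4 starts after J3 ends — done with J3.
J5 starts after J4 ends — done with J4.
J6 starts after J5 ends — done with J5.
J7 starts after J6 ends.
No pair overlaps.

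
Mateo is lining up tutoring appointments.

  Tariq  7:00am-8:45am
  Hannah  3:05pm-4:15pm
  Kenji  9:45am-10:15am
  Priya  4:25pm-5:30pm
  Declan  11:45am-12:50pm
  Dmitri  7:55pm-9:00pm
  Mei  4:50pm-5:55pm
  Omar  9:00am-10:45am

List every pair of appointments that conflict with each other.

Sorted by start: Tariq, Omar, Kenji, Declan, Hannah, Priya, Mei, Dmitri.
Omar starts after Tariq ends, so Tariq has no further overlaps.
Kenji starts before Omar ends → Omar and Kenji overlap.
Declan starts after Omar ends, so Omar has no further overlaps.
Declan starts after Kenji ends, so Kenji has no further overlaps.
Hannah starts after Declan ends, so Declan has no further overlaps.
Priya starts after Hannah ends, so Hannah has no further overlaps.
Mei starts before Priya ends → Priya and Mei overlap.
Dmitri starts after Priya ends.
Dmitri starts after Mei ends.

Kenji & Omar, Mei & Priya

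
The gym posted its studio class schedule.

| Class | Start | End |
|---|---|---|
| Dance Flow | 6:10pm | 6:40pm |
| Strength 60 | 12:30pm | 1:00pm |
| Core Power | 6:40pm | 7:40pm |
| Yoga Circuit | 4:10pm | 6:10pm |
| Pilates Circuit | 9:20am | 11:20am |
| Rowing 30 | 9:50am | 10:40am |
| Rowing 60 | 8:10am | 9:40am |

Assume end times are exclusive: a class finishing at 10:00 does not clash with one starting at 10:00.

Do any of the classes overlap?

Two intervals overlap when each starts before the other ends.
Sorted by start: Rowing 60, Pilates Circuit, Rowing 30, Strength 60, Yoga Circuit, Dance Flow, Core Power.
Pilates Circuit starts before Rowing 60 ends → Rowing 60 and Pilates Circuit overlap.
That's a conflict, so the schedule is not conflict-free.

Yes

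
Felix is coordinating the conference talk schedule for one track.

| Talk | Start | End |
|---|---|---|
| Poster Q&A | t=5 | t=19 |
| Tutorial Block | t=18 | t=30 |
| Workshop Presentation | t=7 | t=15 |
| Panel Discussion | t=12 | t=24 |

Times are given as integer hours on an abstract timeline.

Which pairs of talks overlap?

Panel Discussion & Poster Q&A, Panel Discussion & Tutorial Block, Panel Discussion & Workshop Presentation, Poster Q&A & Tutorial Block, Poster Q&A & Workshop Presentation

Two intervals overlap when each starts before the other ends.
Sorted by start: Poster Q&A, Workshop Presentation, Panel Discussion, Tutorial Block.
Workshop Presentation starts before Poster Q&A ends → Poster Q&A and Workshop Presentation overlap.
Panel Discussion starts before Poster Q&A ends → Poster Q&A and Panel Discussion overlap.
Tutorial Block starts before Poster Q&A ends → Poster Q&A and Tutorial Block overlap.
Panel Discussion starts before Workshop Presentation ends → Workshop Presentation and Panel Discussion overlap.
Tutorial Block starts after Workshop Presentation ends.
Tutorial Block starts before Panel Discussion ends → Panel Discussion and Tutorial Block overlap.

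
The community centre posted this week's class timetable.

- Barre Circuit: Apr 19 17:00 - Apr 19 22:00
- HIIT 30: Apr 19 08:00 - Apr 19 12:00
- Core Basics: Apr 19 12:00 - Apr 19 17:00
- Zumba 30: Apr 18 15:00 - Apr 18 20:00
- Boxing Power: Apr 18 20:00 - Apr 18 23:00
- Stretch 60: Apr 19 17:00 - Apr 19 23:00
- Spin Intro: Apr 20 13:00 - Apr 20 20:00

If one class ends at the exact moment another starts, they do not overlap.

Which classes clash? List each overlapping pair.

Sorted by start: Zumba 30, Boxing Power, HIIT 30, Core Basics, Stretch 60, Barre Circuit, Spin Intro.
Boxing Power starts exactly when Zumba 30 ends (back-to-back, no overlap), so Zumba 30 has no further overlaps.
HIIT 30 starts after Boxing Power ends, so Boxing Power has no further overlaps.
Core Basics starts exactly when HIIT 30 ends (back-to-back, no overlap), so HIIT 30 has no further overlaps.
Stretch 60 starts exactly when Core Basics ends (back-to-back, no overlap), so Core Basics has no further overlaps.
Barre Circuit starts before Stretch 60 ends → Stretch 60 and Barre Circuit overlap.
Spin Intro starts after Stretch 60 ends.
Spin Intro starts after Barre Circuit ends.

Barre Circuit & Stretch 60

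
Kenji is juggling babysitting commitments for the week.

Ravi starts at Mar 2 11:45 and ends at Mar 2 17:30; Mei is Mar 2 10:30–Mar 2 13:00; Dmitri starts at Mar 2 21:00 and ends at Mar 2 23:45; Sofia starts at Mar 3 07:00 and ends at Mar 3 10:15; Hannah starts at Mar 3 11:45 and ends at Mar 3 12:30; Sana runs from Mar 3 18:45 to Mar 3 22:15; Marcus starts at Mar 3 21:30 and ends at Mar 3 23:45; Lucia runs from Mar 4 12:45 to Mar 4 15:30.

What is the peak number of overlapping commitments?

2

Sort all start/end points and keep a running count:
Mar 2 10:30 start Mei → 1
Mar 2 11:45 start Ravi → 2
Mar 2 13:00 end Mei → 1
Mar 2 17:30 end Ravi → 0
Mar 2 21:00 start Dmitri → 1
Mar 2 23:45 end Dmitri → 0
Mar 3 07:00 start Sofia → 1
Mar 3 10:15 end Sofia → 0
Mar 3 11:45 start Hannah → 1
Mar 3 12:30 end Hannah → 0
Mar 3 18:45 start Sana → 1
Mar 3 21:30 start Marcus → 2
Mar 3 22:15 end Sana → 1
Mar 3 23:45 end Marcus → 0
Mar 4 12:45 start Lucia → 1
Mar 4 15:30 end Lucia → 0
Peak is 2, at Mar 2 11:45 (Mei, Ravi).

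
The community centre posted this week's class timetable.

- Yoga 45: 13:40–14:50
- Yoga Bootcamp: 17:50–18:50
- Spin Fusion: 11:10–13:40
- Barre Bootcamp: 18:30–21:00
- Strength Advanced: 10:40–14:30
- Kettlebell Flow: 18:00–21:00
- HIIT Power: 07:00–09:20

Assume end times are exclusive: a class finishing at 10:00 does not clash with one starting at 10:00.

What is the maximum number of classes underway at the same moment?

3

Walk through starts and ends in time order (an end at T is processed before a start at T):
07:00 start HIIT Power → 1
09:20 end HIIT Power → 0
10:40 start Strength Advanced → 1
11:10 start Spin Fusion → 2
13:40 end Spin Fusion → 1
13:40 start Yoga 45 → 2
14:30 end Strength Advanced → 1
14:50 end Yoga 45 → 0
17:50 start Yoga Bootcamp → 1
18:00 start Kettlebell Flow → 2
18:30 start Barre Bootcamp → 3
18:50 end Yoga Bootcamp → 2
21:00 end Barre Bootcamp → 1
21:00 end Kettlebell Flow → 0
Peak is 3, at 18:30 (Barre Bootcamp, Kettlebell Flow, Yoga Bootcamp).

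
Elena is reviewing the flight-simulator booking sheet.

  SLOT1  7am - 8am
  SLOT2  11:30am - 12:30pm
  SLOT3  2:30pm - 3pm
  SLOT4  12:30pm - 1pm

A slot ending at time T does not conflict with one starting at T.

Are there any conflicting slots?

No

Two intervals overlap when each starts before the other ends.
Sorted by start: SLOT1, SLOT2, SLOT4, SLOT3.
SLOT2 starts after SLOT1 ends, so SLOT1 has no further overlaps.
SLOT4 starts exactly when SLOT2 ends (back-to-back, no overlap), so SLOT2 has no further overlaps.
SLOT3 starts after SLOT4 ends.
Every pair is clear; the schedule has no overlaps.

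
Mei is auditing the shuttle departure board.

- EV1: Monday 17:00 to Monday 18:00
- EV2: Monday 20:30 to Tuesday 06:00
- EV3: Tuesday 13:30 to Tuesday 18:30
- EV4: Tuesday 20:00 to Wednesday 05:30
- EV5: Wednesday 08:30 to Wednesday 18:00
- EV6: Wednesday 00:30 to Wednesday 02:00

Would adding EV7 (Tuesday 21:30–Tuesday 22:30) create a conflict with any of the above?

Yes — it overlaps EV4

EV1: ends Monday 18:00 at or before EV7 starts Tuesday 21:30 → clear.
EV2: ends Tuesday 06:00 at or before EV7 starts Tuesday 21:30 → clear.
EV3: ends Tuesday 18:30 at or before EV7 starts Tuesday 21:30 → clear.
EV4: starts Tuesday 20:00 before EV7 ends Tuesday 22:30, and ends Wednesday 05:30 after EV7 starts Tuesday 21:30 → overlap.
EV6: starts Wednesday 00:30 at or after EV7 ends Tuesday 22:30 → clear.
EV5: starts Wednesday 08:30 at or after EV7 ends Tuesday 22:30 → clear.
EV7 overlaps EV4.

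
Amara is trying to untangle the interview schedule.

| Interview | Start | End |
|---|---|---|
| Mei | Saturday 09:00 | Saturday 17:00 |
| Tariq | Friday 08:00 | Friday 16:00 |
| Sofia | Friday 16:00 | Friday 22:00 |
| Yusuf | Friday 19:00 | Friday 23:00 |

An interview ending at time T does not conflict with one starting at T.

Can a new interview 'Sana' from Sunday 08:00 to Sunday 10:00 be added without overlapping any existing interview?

Tariq: ends Friday 16:00 at or before Sana starts Sunday 08:00 → clear.
Sofia: ends Friday 22:00 at or before Sana starts Sunday 08:00 → clear.
Yusuf: ends Friday 23:00 at or before Sana starts Sunday 08:00 → clear.
Mei: ends Saturday 17:00 at or before Sana starts Sunday 08:00 → clear.

Yes — the slot is free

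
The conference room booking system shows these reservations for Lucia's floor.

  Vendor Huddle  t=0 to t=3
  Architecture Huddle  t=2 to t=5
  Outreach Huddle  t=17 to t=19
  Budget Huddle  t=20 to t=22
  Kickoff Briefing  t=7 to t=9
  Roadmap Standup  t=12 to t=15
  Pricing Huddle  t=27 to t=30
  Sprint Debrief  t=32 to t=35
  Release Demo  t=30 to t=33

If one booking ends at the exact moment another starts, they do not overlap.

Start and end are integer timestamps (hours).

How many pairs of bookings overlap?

2

Two intervals overlap when each starts before the other ends.
Sorted by start: Vendor Huddle, Architecture Huddle, Kickoff Briefing, Roadmap Standup, Outreach Huddle, Budget Huddle, Pricing Huddle, Release Demo, Sprint Debrief.
Architecture Huddle starts before Vendor Huddle ends → Vendor Huddle and Architecture Huddle overlap.
Kickoff Briefing starts after Vendor Huddle ends, so nothing later overlaps Vendor Huddle either.
Kickoff Briefing starts after Architecture Huddle ends, so nothing later overlaps Architecture Huddle either.
Roadmap Standup starts after Kickoff Briefing ends, so nothing later overlaps Kickoff Briefing either.
Outreach Huddle starts after Roadmap Standup ends, so nothing later overlaps Roadmap Standup either.
Budget Huddle starts after Outreach Huddle ends, so nothing later overlaps Outreach Huddle either.
Pricing Huddle starts after Budget Huddle ends, so nothing later overlaps Budget Huddle either.
Release Demo starts exactly when Pricing Huddle ends (back-to-back, no overlap), so nothing later overlaps Pricing Huddle either.
Sprint Debrief starts before Release Demo ends → Release Demo and Sprint Debrief overlap.
Overlapping pairs: Architecture Huddle & Vendor Huddle, Release Demo & Sprint Debrief — 2 in total.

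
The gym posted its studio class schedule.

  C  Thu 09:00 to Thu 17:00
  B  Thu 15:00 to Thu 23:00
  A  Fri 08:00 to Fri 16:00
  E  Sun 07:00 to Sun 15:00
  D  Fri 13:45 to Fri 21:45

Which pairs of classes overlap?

Sorted by start: C, B, A, D, E.
B starts before C ends → C and B overlap.
A starts after C ends, so C has no further overlaps.
A starts after B ends, so B has no further overlaps.
D starts before A ends → A and D overlap.
E starts after A ends.
E starts after D ends.

A & D, B & C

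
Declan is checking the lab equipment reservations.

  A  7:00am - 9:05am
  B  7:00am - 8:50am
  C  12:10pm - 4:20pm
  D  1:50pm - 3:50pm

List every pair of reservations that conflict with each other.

A & B, C & D

Sorted by start: A, B, C, D.
B starts before A ends → A and B overlap.
C starts after A ends, so nothing later overlaps A either.
C starts after B ends, so nothing later overlaps B either.
D starts before C ends → C and D overlap.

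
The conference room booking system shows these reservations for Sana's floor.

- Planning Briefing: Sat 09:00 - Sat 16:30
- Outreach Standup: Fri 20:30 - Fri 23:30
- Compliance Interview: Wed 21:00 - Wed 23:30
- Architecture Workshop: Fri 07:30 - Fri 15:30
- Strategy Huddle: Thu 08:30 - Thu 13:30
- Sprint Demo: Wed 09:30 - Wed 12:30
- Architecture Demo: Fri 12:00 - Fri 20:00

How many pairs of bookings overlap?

1

Two intervals overlap when each starts before the other ends.
Sorted by start: Sprint Demo, Compliance Interview, Strategy Huddle, Architecture Workshop, Architecture Demo, Outreach Standup, Planning Briefing.
Compliance Interview starts after Sprint Demo ends, so nothing later overlaps Sprint Demo either.
Strategy Huddle starts after Compliance Interview ends, so nothing later overlaps Compliance Interview either.
Architecture Workshop starts after Strategy Huddle ends, so nothing later overlaps Strategy Huddle either.
Architecture Demo starts before Architecture Workshop ends → Architecture Workshop and Architecture Demo overlap.
Outreach Standup starts after Architecture Workshop ends, so nothing later overlaps Architecture Workshop either.
Outreach Standup starts after Architecture Demo ends, so nothing later overlaps Architecture Demo either.
Planning Briefing starts after Outreach Standup ends.
Overlapping pairs: Architecture Demo & Architecture Workshop — 1 in total.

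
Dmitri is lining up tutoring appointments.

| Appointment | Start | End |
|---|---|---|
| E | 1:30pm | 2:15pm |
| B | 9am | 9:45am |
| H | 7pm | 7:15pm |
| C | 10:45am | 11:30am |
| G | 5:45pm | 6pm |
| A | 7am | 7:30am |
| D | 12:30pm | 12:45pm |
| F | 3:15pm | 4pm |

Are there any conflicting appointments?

Check each pair: they overlap iff neither finishes before the other starts.
Sorted by start: A, B, C, D, E, F, G, H.
B starts after A ends — done with A.
C starts after B ends — done with B.
D starts after C ends — done with C.
E starts after D ends — done with D.
F starts after E ends — done with E.
G starts after F ends — done with F.
H starts after G ends.
Every pair is clear; the schedule has no overlaps.

No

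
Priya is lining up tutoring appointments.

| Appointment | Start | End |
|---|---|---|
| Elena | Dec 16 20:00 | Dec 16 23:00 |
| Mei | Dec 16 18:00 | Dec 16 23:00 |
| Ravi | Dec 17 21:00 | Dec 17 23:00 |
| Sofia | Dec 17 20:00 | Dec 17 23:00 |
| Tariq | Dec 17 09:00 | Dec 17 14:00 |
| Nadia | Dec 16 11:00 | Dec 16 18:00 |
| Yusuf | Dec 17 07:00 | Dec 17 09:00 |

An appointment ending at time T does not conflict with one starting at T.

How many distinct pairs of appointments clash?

2

Two intervals overlap when each starts before the other ends.
Sorted by start: Nadia, Mei, Elena, Yusuf, Tariq, Sofia, Ravi.
Mei starts exactly when Nadia ends (back-to-back, no overlap), so Nadia has no further overlaps.
Elena starts before Mei ends → Mei and Elena overlap.
Yusuf starts after Mei ends, so Mei has no further overlaps.
Yusuf starts after Elena ends, so Elena has no further overlaps.
Tariq starts exactly when Yusuf ends (back-to-back, no overlap), so Yusuf has no further overlaps.
Sofia starts after Tariq ends, so Tariq has no further overlaps.
Ravi starts before Sofia ends → Sofia and Ravi overlap.
Overlapping pairs: Elena & Mei, Ravi & Sofia — 2 in total.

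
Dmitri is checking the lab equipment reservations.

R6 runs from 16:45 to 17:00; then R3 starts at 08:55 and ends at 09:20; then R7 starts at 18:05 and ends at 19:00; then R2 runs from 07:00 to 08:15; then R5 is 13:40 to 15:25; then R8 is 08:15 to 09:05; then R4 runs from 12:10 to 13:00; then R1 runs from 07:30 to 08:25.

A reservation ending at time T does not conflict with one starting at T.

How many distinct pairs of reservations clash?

3

Two intervals overlap when each starts before the other ends.
Sorted by start: R2, R1, R8, R3, R4, R5, R6, R7.
R1 starts before R2 ends → R2 and R1 overlap.
R8 starts exactly when R2 ends (back-to-back, no overlap), so nothing later overlaps R2 either.
R8 starts before R1 ends → R1 and R8 overlap.
R3 starts after R1 ends, so nothing later overlaps R1 either.
R3 starts before R8 ends → R8 and R3 overlap.
R4 starts after R8 ends, so nothing later overlaps R8 either.
R4 starts after R3 ends, so nothing later overlaps R3 either.
R5 starts after R4 ends, so nothing later overlaps R4 either.
R6 starts after R5 ends, so nothing later overlaps R5 either.
R7 starts after R6 ends.
Overlapping pairs: R1 & R2, R1 & R8, R3 & R8 — 3 in total.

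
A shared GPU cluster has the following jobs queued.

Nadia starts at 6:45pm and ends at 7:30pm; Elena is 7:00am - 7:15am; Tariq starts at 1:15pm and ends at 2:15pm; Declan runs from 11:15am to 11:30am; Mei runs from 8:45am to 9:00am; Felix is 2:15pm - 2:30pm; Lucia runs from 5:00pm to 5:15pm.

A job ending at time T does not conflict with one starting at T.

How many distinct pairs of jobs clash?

0

Check each pair: they overlap iff neither finishes before the other starts.
Sorted by start: Elena, Mei, Declan, Tariq, Felix, Lucia, Nadia.
Mei starts after Elena ends, so nothing later overlaps Elena either.
Declan starts after Mei ends, so nothing later overlaps Mei either.
Tariq starts after Declan ends, so nothing later overlaps Declan either.
Felix starts exactly when Tariq ends (back-to-back, no overlap), so nothing later overlaps Tariq either.
Lucia starts after Felix ends, so nothing later overlaps Felix either.
Nadia starts after Lucia ends.
No pair overlaps.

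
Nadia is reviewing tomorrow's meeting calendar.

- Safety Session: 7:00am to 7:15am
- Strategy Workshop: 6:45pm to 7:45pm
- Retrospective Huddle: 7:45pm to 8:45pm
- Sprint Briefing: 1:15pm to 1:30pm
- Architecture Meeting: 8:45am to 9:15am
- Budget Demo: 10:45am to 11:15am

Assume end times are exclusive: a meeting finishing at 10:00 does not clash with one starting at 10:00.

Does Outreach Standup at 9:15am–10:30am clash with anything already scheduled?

No — it doesn't clash with anything

Safety Session: ends 7:15am at or before Outreach Standup starts 9:15am → clear.
Architecture Meeting: ends 9:15am at or before Outreach Standup starts 9:15am → clear.
Budget Demo: starts 10:45am at or after Outreach Standup ends 10:30am → clear.
Sprint Briefing: starts 1:15pm at or after Outreach Standup ends 10:30am → clear.
Strategy Workshop: starts 6:45pm at or after Outreach Standup ends 10:30am → clear.
Retrospective Huddle: starts 7:45pm at or after Outreach Standup ends 10:30am → clear.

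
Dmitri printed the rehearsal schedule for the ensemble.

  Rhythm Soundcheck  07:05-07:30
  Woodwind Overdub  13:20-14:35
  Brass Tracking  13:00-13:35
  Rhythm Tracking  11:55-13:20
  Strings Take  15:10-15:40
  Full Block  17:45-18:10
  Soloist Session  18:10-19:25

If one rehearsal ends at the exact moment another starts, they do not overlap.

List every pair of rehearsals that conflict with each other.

Brass Tracking & Rhythm Tracking, Brass Tracking & Woodwind Overdub

Check each pair: they overlap iff neither finishes before the other starts.
Sorted by start: Rhythm Soundcheck, Rhythm Tracking, Brass Tracking, Woodwind Overdub, Strings Take, Full Block, Soloist Session.
Rhythm Tracking starts after Rhythm Soundcheck ends; Rhythm Soundcheck is clear from here.
Brass Tracking starts before Rhythm Tracking ends → Rhythm Tracking and Brass Tracking overlap.
Woodwind Overdub starts exactly when Rhythm Tracking ends (back-to-back, no overlap); Rhythm Tracking is clear from here.
Woodwind Overdub starts before Brass Tracking ends → Brass Tracking and Woodwind Overdub overlap.
Strings Take starts after Brass Tracking ends; Brass Tracking is clear from here.
Strings Take starts after Woodwind Overdub ends; Woodwind Overdub is clear from here.
Full Block starts after Strings Take ends; Strings Take is clear from here.
Soloist Session starts exactly when Full Block ends (back-to-back, no overlap).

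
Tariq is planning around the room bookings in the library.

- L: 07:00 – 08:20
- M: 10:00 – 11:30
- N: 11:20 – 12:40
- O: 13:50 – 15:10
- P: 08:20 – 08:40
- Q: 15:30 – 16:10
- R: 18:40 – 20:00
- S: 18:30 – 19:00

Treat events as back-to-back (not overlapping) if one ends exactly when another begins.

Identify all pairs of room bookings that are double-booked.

M & N, R & S

Two intervals overlap when each starts before the other ends.
Sorted by start: L, P, M, N, O, Q, S, R.
P starts exactly when L ends (back-to-back, no overlap), so nothing later overlaps L either.
M starts after P ends, so nothing later overlaps P either.
N starts before M ends → M and N overlap.
O starts after M ends, so nothing later overlaps M either.
O starts after N ends, so nothing later overlaps N either.
Q starts after O ends, so nothing later overlaps O either.
S starts after Q ends, so nothing later overlaps Q either.
R starts before S ends → S and R overlap.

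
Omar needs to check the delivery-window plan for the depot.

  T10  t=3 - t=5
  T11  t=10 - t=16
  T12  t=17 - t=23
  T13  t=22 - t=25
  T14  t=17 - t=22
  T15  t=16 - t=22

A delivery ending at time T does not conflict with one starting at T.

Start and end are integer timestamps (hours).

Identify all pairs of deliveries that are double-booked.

T12 & T13, T12 & T14, T12 & T15, T14 & T15

Sorted by start: T10, T11, T15, T12, T14, T13.
T11 starts after T10 ends; T10 is clear from here.
T15 starts exactly when T11 ends (back-to-back, no overlap); T11 is clear from here.
T12 starts before T15 ends → T15 and T12 overlap.
T14 starts before T15 ends → T15 and T14 overlap.
T13 starts exactly when T15 ends (back-to-back, no overlap).
T14 starts before T12 ends → T12 and T14 overlap.
T13 starts before T12 ends → T12 and T13 overlap.
T13 starts exactly when T14 ends (back-to-back, no overlap).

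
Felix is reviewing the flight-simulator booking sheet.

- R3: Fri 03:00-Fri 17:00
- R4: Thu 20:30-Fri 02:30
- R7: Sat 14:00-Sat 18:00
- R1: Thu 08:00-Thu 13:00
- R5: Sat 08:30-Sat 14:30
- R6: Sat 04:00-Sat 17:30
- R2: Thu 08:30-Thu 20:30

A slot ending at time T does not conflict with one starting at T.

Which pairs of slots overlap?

Sorted by start: R1, R2, R4, R3, R6, R5, R7.
R2 starts before R1 ends → R1 and R2 overlap.
R4 starts after R1 ends, so R1 has no further overlaps.
R4 starts exactly when R2 ends (back-to-back, no overlap), so R2 has no further overlaps.
R3 starts after R4 ends, so R4 has no further overlaps.
R6 starts after R3 ends, so R3 has no further overlaps.
R5 starts before R6 ends → R6 and R5 overlap.
R7 starts before R6 ends → R6 and R7 overlap.
R7 starts before R5 ends → R5 and R7 overlap.

R1 & R2, R5 & R6, R5 & R7, R6 & R7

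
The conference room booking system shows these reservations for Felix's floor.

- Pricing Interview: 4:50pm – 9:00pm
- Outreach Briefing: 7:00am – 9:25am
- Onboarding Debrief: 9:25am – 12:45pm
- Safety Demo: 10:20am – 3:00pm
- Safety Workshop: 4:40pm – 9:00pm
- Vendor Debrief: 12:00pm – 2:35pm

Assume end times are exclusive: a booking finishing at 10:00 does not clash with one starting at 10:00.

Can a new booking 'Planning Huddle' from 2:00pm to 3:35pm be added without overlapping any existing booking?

Outreach Briefing: ends 9:25am at or before Planning Huddle starts 2:00pm → clear.
Onboarding Debrief: ends 12:45pm at or before Planning Huddle starts 2:00pm → clear.
Safety Demo: starts 10:20am before Planning Huddle ends 3:35pm, and ends 3:00pm after Planning Huddle starts 2:00pm → overlap.
Vendor Debrief: starts 12:00pm before Planning Huddle ends 3:35pm, and ends 2:35pm after Planning Huddle starts 2:00pm → overlap.
Safety Workshop: starts 4:40pm at or after Planning Huddle ends 3:35pm → clear.
Pricing Interview: starts 4:50pm at or after Planning Huddle ends 3:35pm → clear.
Planning Huddle overlaps Vendor Debrief, Safety Demo.

No — it overlaps Safety Demo, Vendor Debrief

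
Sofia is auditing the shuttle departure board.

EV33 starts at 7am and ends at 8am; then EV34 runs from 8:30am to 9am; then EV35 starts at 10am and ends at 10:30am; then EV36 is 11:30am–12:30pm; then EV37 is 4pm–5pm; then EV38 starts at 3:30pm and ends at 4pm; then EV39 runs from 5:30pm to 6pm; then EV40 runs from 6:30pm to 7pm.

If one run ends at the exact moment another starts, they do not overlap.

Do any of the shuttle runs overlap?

Sorted by start: EV33, EV34, EV35, EV36, EV38, EV37, EV39, EV40.
EV34 starts after EV33 ends — done with EV33.
EV35 starts after EV34 ends — done with EV34.
EV36 starts after EV35 ends — done with EV35.
EV38 starts after EV36 ends — done with EV36.
EV37 starts exactly when EV38 ends (back-to-back, no overlap) — done with EV38.
EV39 starts after EV37 ends — done with EV37.
EV40 starts after EV39 ends.
Every pair is clear; the schedule has no overlaps.

No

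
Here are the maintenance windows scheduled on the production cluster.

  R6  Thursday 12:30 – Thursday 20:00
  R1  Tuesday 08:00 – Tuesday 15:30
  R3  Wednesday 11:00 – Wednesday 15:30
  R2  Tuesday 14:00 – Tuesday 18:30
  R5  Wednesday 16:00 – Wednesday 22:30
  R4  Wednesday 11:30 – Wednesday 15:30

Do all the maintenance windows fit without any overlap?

No

Sorted by start: R1, R2, R3, R4, R5, R6.
R2 starts before R1 ends → R1 and R2 overlap.
That's a conflict, so the schedule is not conflict-free.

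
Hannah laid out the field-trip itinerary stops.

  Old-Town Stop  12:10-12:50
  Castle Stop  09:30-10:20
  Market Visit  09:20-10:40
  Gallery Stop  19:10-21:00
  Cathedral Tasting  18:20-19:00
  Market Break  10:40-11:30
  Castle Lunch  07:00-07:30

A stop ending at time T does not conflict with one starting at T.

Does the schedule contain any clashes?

Yes

Sorted by start: Castle Lunch, Market Visit, Castle Stop, Market Break, Old-Town Stop, Cathedral Tasting, Gallery Stop.
Market Visit starts after Castle Lunch ends — done with Castle Lunch.
Castle Stop starts before Market Visit ends → Market Visit and Castle Stop overlap.
That's a conflict, so the schedule is not conflict-free.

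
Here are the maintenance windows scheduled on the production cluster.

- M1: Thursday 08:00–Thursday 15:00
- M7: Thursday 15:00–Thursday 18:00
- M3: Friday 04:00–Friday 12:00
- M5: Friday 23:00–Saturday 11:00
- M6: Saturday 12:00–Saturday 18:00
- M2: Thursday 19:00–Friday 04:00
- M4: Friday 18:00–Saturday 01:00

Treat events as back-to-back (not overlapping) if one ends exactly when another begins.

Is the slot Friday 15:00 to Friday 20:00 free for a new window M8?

M1: ends Thursday 15:00 at or before M8 starts Friday 15:00 → clear.
M7: ends Thursday 18:00 at or before M8 starts Friday 15:00 → clear.
M2: ends Friday 04:00 at or before M8 starts Friday 15:00 → clear.
M3: ends Friday 12:00 at or before M8 starts Friday 15:00 → clear.
M4: starts Friday 18:00 before M8 ends Friday 20:00, and ends Saturday 01:00 after M8 starts Friday 15:00 → overlap.
M5: starts Friday 23:00 at or after M8 ends Friday 20:00 → clear.
M6: starts Saturday 12:00 at or after M8 ends Friday 20:00 → clear.
M8 overlaps M4.

No — it overlaps M4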